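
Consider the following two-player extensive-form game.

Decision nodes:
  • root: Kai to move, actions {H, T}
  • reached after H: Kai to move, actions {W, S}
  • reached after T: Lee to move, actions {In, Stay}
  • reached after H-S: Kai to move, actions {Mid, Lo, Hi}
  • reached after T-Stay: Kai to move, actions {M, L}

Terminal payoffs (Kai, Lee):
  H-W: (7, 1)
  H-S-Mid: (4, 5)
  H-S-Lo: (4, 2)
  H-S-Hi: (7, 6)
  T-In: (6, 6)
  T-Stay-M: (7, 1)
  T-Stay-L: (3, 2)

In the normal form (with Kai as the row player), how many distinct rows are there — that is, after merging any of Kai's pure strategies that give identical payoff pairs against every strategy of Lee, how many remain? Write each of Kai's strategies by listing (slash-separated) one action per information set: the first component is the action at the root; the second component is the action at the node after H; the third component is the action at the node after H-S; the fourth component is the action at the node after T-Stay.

6

Kai has 24 pure strategies: H/W/Mid/M, H/W/Mid/L, H/W/Lo/M, H/W/Lo/L, H/W/Hi/M, H/W/Hi/L, H/S/Mid/M, H/S/Mid/L, H/S/Lo/M, H/S/Lo/L, H/S/Hi/M, H/S/Hi/L, T/W/Mid/M, T/W/Mid/L, T/W/Lo/M, T/W/Lo/L, T/W/Hi/M, T/W/Hi/L, T/S/Mid/M, T/S/Mid/L, T/S/Lo/M, T/S/Lo/L, T/S/Hi/M, T/S/Hi/L. Columns: In, Stay.
{H/W/Mid/M, H/W/Mid/L, H/W/Lo/M, H/W/Lo/L, H/W/Hi/M, H/W/Hi/L} → row (7,1) (7,1)
{H/S/Mid/M, H/S/Mid/L} → row (4,5) (4,5)
{H/S/Lo/M, H/S/Lo/L} → row (4,2) (4,2)
{H/S/Hi/M, H/S/Hi/L} → row (7,6) (7,6)
{T/W/Mid/M, T/W/Lo/M, T/W/Hi/M, T/S/Mid/M, T/S/Lo/M, T/S/Hi/M} → row (6,6) (7,1)
{T/W/Mid/L, T/W/Lo/L, T/W/Hi/L, T/S/Mid/L, T/S/Lo/L, T/S/Hi/L} → row (6,6) (3,2)
That's 6 distinct rows out of 24 strategies.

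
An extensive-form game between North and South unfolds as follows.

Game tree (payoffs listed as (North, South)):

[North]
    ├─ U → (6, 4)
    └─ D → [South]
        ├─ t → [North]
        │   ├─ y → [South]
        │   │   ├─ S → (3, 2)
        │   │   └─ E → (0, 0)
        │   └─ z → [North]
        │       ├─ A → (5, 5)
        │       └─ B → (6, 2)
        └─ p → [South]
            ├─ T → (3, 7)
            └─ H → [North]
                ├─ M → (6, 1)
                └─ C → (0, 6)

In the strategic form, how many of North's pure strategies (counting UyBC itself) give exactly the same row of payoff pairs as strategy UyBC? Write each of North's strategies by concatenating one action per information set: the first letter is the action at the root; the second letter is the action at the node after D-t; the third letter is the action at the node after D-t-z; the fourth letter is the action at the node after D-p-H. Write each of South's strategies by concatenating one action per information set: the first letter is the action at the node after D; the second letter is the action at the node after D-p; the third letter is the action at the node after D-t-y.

Row for UyBC (columns tTS, tTE, tHS, tHE, pTS, pTE, pHS, pHE): (6,4) (6,4) (6,4) (6,4) (6,4) (6,4) (6,4) (6,4).
Under UyBC, North's choice at the node after D-t and at the node after D-t-z and at the node after D-p-H can never be reached regardless of what South does, so varying those choices leaves every outcome unchanged.
Holding the reachable choices fixed and varying the unreachable ones freely already gives 2 × 2 × 2 = 8 equivalent strategies.
No other strategy reproduces this row, so those 8 are the full class: UyAM, UyAC, UyBM, UyBC, UzAM, UzAC, UzBM, UzBC.

8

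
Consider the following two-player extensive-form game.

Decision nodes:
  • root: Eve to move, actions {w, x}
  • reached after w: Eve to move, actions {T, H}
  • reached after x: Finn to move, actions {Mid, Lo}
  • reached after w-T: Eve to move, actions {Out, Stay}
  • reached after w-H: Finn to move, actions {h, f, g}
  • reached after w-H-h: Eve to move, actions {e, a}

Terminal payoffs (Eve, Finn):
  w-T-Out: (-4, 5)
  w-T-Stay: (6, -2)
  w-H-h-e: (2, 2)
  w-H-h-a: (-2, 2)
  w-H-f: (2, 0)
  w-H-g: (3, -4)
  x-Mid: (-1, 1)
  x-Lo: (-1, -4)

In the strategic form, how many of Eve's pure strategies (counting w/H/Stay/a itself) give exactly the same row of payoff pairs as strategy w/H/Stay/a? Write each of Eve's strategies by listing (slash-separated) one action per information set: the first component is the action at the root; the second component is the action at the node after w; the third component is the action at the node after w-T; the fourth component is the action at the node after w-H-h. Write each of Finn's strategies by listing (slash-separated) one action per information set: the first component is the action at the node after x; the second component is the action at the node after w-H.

Row for w/H/Stay/a (columns Mid/h, Mid/f, Mid/g, Lo/h, Lo/f, Lo/g): (-2,2) (2,0) (3,-4) (-2,2) (2,0) (3,-4).
Under w/H/Stay/a, Eve's choice at the node after w-T can never be reached regardless of what Finn does, so varying those choices leaves every outcome unchanged.
Holding the reachable choices fixed and varying the unreachable one freely already gives 2 equivalent strategies.
No other strategy reproduces this row, so those 2 are the full class: w/H/Out/a, w/H/Stay/a.

2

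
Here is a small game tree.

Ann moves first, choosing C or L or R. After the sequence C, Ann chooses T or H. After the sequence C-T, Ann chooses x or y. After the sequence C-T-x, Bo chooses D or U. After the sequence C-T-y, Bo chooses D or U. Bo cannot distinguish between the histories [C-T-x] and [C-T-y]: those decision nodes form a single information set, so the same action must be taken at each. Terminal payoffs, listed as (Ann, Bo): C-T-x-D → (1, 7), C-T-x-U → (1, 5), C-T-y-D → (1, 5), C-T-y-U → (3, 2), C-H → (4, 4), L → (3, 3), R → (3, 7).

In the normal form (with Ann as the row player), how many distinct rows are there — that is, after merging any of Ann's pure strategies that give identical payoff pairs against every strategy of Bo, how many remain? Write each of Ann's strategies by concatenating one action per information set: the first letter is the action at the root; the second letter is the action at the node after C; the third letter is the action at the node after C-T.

5

Ann has 12 pure strategies: CTx, CTy, CHx, CHy, LTx, LTy, LHx, LHy, RTx, RTy, RHx, RHy. Columns: D, U.
{CTx} → row (1,7) (1,5)
{CTy} → row (1,5) (3,2)
{CHx, CHy} → row (4,4) (4,4)
{LTx, LTy, LHx, LHy} → row (3,3) (3,3)
{RTx, RTy, RHx, RHy} → row (3,7) (3,7)
That's 5 distinct rows out of 12 strategies.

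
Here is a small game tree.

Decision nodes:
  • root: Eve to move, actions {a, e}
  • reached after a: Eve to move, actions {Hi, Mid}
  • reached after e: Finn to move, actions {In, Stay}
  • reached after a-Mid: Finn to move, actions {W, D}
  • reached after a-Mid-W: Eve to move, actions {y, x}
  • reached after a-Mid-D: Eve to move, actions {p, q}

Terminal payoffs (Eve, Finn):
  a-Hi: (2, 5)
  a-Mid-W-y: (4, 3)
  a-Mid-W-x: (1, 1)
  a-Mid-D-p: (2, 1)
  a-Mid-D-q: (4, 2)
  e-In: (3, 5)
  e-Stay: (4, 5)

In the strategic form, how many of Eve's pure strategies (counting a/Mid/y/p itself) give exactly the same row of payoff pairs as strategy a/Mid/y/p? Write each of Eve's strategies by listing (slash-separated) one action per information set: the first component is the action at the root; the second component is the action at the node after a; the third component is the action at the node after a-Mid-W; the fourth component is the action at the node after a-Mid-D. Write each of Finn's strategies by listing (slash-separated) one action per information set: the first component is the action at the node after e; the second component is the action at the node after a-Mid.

Row for a/Mid/y/p (columns In/W, In/D, Stay/W, Stay/D): (4,3) (2,1) (4,3) (2,1).
Every one of Eve's information sets is on the play path for some reply by Finn when Eve follows a/Mid/y/p.
Changing the action at any of them therefore changes at least one column, so only a/Mid/y/p itself gives this row.

1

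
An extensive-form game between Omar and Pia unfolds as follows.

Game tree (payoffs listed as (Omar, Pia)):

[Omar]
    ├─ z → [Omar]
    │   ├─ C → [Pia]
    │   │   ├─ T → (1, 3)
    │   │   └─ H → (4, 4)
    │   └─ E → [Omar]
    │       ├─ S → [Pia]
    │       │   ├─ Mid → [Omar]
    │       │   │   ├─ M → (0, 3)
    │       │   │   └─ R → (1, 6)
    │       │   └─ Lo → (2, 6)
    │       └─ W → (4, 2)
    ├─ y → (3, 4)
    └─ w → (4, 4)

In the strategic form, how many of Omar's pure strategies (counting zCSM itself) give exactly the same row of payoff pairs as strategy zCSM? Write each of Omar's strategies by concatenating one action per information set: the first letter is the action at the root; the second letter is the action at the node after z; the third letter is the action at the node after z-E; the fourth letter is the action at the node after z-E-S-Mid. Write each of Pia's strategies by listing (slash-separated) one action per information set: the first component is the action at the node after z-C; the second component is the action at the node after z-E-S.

4

Row for zCSM (columns T/Mid, T/Lo, H/Mid, H/Lo): (1,3) (1,3) (4,4) (4,4).
Under zCSM, Omar's choice at the node after z-E and at the node after z-E-S-Mid can never be reached regardless of what Pia does, so varying those choices leaves every outcome unchanged.
Holding the reachable choices fixed and varying the unreachable ones freely already gives 2 × 2 = 4 equivalent strategies.
No other strategy reproduces this row, so those 4 are the full class: zCSM, zCSR, zCWM, zCWR.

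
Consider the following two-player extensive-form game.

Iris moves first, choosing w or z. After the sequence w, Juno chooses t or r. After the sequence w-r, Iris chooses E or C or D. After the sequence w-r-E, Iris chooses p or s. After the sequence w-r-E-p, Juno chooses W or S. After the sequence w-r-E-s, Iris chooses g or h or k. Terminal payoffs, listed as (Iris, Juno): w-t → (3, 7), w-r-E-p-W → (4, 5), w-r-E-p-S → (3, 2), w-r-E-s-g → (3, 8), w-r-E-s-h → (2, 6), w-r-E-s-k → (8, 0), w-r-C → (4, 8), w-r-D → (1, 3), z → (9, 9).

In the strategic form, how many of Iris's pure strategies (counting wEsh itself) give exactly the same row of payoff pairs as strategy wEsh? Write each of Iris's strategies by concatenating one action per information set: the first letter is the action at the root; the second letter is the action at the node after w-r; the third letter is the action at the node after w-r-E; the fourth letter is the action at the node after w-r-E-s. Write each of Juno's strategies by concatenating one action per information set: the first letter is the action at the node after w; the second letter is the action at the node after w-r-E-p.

Row for wEsh (columns tW, tS, rW, rS): (3,7) (3,7) (2,6) (2,6).
Every one of Iris's information sets is on the play path for some reply by Juno when Iris follows wEsh.
Changing the action at any of them therefore changes at least one column, so only wEsh itself gives this row.

1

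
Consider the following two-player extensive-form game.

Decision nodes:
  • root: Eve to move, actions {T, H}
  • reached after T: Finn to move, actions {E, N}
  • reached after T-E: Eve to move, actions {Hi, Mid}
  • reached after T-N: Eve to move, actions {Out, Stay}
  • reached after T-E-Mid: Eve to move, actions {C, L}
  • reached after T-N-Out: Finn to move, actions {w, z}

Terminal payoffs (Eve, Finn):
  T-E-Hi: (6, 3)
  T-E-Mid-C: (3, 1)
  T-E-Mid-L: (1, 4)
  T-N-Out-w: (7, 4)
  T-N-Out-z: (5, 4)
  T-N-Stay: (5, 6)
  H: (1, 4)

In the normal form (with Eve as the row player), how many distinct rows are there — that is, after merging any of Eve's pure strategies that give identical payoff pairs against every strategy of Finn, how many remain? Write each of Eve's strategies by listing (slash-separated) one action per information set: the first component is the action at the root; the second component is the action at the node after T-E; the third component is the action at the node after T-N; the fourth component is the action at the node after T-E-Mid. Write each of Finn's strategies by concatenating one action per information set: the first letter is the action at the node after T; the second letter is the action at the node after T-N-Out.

Eve has 16 pure strategies: T/Hi/Out/C, T/Hi/Out/L, T/Hi/Stay/C, T/Hi/Stay/L, T/Mid/Out/C, T/Mid/Out/L, T/Mid/Stay/C, T/Mid/Stay/L, H/Hi/Out/C, H/Hi/Out/L, H/Hi/Stay/C, H/Hi/Stay/L, H/Mid/Out/C, H/Mid/Out/L, H/Mid/Stay/C, H/Mid/Stay/L. Columns: Ew, Ez, Nw, Nz.
{T/Hi/Out/C, T/Hi/Out/L} → row (6,3) (6,3) (7,4) (5,4)
{T/Hi/Stay/C, T/Hi/Stay/L} → row (6,3) (6,3) (5,6) (5,6)
{T/Mid/Out/C} → row (3,1) (3,1) (7,4) (5,4)
{T/Mid/Out/L} → row (1,4) (1,4) (7,4) (5,4)
{T/Mid/Stay/C} → row (3,1) (3,1) (5,6) (5,6)
{T/Mid/Stay/L} → row (1,4) (1,4) (5,6) (5,6)
{H/Hi/Out/C, H/Hi/Out/L, H/Hi/Stay/C, H/Hi/Stay/L, H/Mid/Out/C, H/Mid/Out/L, H/Mid/Stay/C, H/Mid/Stay/L} → row (1,4) (1,4) (1,4) (1,4)
That's 7 distinct rows out of 16 strategies.

7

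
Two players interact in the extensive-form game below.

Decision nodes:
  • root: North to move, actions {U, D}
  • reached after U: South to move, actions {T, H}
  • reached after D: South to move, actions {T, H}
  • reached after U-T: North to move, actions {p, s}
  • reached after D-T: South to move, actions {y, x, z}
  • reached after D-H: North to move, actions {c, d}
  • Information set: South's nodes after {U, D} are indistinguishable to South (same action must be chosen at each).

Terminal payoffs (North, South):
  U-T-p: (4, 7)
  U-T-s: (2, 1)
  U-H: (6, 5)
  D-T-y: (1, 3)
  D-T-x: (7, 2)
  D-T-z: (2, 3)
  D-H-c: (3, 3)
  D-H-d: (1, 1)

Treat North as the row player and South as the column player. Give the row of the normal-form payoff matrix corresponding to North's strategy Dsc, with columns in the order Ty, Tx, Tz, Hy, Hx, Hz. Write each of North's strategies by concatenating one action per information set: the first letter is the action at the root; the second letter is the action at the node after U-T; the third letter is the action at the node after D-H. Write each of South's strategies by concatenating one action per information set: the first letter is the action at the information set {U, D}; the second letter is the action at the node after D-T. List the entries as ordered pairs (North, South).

vs Ty: North plays D → South plays T at [D] → South plays y at [D-T] → (1, 3)
vs Tx: North plays D → South plays T at [D] → South plays x at [D-T] → (7, 2)
vs Tz: North plays D → South plays T at [D] → South plays z at [D-T] → (2, 3)
vs Hy: North plays D → South plays H at [D] → North plays c at [D-H] → (3, 3)
vs Hx: North plays D → South plays H at [D] → North plays c at [D-H] → (3, 3)
vs Hz: North plays D → South plays H at [D] → North plays c at [D-H] → (3, 3)

(1,3) (7,2) (2,3) (3,3) (3,3) (3,3)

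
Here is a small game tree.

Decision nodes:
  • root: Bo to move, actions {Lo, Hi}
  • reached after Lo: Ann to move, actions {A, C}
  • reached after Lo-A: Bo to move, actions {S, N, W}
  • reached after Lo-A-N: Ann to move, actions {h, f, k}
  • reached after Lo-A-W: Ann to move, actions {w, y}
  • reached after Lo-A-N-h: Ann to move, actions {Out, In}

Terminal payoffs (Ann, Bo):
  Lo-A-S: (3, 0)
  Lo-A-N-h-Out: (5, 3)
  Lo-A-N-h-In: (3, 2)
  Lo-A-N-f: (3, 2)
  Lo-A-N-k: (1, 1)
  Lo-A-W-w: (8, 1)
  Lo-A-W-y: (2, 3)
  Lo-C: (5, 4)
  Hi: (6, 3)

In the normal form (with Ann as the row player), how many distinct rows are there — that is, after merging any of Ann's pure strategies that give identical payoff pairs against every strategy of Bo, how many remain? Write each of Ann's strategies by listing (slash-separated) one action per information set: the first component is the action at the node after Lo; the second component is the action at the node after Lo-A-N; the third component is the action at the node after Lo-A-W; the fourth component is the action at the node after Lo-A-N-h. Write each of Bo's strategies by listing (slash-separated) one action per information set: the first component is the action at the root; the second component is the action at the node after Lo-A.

7

Ann has 24 pure strategies: A/h/w/Out, A/h/w/In, A/h/y/Out, A/h/y/In, A/f/w/Out, A/f/w/In, A/f/y/Out, A/f/y/In, A/k/w/Out, A/k/w/In, A/k/y/Out, A/k/y/In, C/h/w/Out, C/h/w/In, C/h/y/Out, C/h/y/In, C/f/w/Out, C/f/w/In, C/f/y/Out, C/f/y/In, C/k/w/Out, C/k/w/In, C/k/y/Out, C/k/y/In. Columns: Lo/S, Lo/N, Lo/W, Hi/S, Hi/N, Hi/W.
{A/h/w/Out} → row (3,0) (5,3) (8,1) (6,3) (6,3) (6,3)
{A/h/w/In, A/f/w/Out, A/f/w/In} → row (3,0) (3,2) (8,1) (6,3) (6,3) (6,3)
{A/h/y/Out} → row (3,0) (5,3) (2,3) (6,3) (6,3) (6,3)
{A/h/y/In, A/f/y/Out, A/f/y/In} → row (3,0) (3,2) (2,3) (6,3) (6,3) (6,3)
{A/k/w/Out, A/k/w/In} → row (3,0) (1,1) (8,1) (6,3) (6,3) (6,3)
{A/k/y/Out, A/k/y/In} → row (3,0) (1,1) (2,3) (6,3) (6,3) (6,3)
{C/h/w/Out, C/h/w/In, C/h/y/Out, C/h/y/In, C/f/w/Out, C/f/w/In, C/f/y/Out, C/f/y/In, C/k/w/Out, C/k/w/In, C/k/y/Out, C/k/y/In} → row (5,4) (5,4) (5,4) (6,3) (6,3) (6,3)
That's 7 distinct rows out of 24 strategies.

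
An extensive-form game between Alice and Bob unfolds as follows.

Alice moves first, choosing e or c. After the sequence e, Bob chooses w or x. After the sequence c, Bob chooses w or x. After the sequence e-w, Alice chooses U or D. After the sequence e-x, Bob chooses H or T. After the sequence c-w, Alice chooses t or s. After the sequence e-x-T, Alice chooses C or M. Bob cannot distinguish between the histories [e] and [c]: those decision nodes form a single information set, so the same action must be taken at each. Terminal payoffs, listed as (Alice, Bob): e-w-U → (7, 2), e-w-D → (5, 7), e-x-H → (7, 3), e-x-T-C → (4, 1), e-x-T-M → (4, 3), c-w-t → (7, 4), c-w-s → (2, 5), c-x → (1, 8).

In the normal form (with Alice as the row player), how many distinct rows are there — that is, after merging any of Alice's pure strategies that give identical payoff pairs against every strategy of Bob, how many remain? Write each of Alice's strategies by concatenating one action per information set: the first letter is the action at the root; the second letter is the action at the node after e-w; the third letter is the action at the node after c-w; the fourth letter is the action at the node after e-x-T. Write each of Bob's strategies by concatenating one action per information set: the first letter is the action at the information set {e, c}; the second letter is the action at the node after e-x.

6

Alice has 16 pure strategies: eUtC, eUtM, eUsC, eUsM, eDtC, eDtM, eDsC, eDsM, cUtC, cUtM, cUsC, cUsM, cDtC, cDtM, cDsC, cDsM. Columns: wH, wT, xH, xT.
{eUtC, eUsC} → row (7,2) (7,2) (7,3) (4,1)
{eUtM, eUsM} → row (7,2) (7,2) (7,3) (4,3)
{eDtC, eDsC} → row (5,7) (5,7) (7,3) (4,1)
{eDtM, eDsM} → row (5,7) (5,7) (7,3) (4,3)
{cUtC, cUtM, cDtC, cDtM} → row (7,4) (7,4) (1,8) (1,8)
{cUsC, cUsM, cDsC, cDsM} → row (2,5) (2,5) (1,8) (1,8)
That's 6 distinct rows out of 16 strategies.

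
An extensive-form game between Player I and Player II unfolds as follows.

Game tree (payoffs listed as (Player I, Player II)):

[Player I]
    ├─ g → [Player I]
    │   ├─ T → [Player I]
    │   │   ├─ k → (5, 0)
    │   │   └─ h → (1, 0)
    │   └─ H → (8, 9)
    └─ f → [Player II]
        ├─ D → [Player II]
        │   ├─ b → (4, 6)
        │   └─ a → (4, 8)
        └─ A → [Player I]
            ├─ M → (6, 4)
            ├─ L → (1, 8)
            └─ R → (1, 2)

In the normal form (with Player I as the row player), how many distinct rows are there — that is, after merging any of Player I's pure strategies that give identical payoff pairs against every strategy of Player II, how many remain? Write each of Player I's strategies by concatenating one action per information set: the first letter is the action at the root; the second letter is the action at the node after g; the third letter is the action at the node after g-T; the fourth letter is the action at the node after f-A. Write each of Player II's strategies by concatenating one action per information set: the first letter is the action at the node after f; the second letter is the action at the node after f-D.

Player I has 24 pure strategies: gTkM, gTkL, gTkR, gThM, gThL, gThR, gHkM, gHkL, gHkR, gHhM, gHhL, gHhR, fTkM, fTkL, fTkR, fThM, fThL, fThR, fHkM, fHkL, fHkR, fHhM, fHhL, fHhR. Columns: Db, Da, Ab, Aa.
{gTkM, gTkL, gTkR} → row (5,0) (5,0) (5,0) (5,0)
{gThM, gThL, gThR} → row (1,0) (1,0) (1,0) (1,0)
{gHkM, gHkL, gHkR, gHhM, gHhL, gHhR} → row (8,9) (8,9) (8,9) (8,9)
{fTkM, fThM, fHkM, fHhM} → row (4,6) (4,8) (6,4) (6,4)
{fTkL, fThL, fHkL, fHhL} → row (4,6) (4,8) (1,8) (1,8)
{fTkR, fThR, fHkR, fHhR} → row (4,6) (4,8) (1,2) (1,2)
That's 6 distinct rows out of 24 strategies.

6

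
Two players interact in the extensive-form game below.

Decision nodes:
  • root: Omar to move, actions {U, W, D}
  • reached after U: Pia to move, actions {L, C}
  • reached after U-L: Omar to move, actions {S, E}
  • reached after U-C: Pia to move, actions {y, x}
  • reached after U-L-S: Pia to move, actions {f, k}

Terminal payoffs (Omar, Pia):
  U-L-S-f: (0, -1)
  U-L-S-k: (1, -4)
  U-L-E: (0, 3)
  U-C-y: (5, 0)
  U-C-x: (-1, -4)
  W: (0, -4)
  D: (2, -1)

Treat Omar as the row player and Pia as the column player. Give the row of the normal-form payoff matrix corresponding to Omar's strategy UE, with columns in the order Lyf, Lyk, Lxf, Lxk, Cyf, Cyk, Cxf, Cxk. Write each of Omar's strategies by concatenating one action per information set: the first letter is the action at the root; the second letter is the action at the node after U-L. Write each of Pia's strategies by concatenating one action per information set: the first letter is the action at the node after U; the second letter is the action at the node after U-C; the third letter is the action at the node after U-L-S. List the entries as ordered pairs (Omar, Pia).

vs Lyf: Omar plays U → Pia plays L at [U] → Omar plays E at [U-L] → (0, 3)
vs Lyk: Omar plays U → Pia plays L at [U] → Omar plays E at [U-L] → (0, 3)
vs Lxf: Omar plays U → Pia plays L at [U] → Omar plays E at [U-L] → (0, 3)
vs Lxk: Omar plays U → Pia plays L at [U] → Omar plays E at [U-L] → (0, 3)
vs Cyf: Omar plays U → Pia plays C at [U] → Pia plays y at [U-C] → (5, 0)
vs Cyk: Omar plays U → Pia plays C at [U] → Pia plays y at [U-C] → (5, 0)
vs Cxf: Omar plays U → Pia plays C at [U] → Pia plays x at [U-C] → (-1, -4)
vs Cxk: Omar plays U → Pia plays C at [U] → Pia plays x at [U-C] → (-1, -4)

(0,3) (0,3) (0,3) (0,3) (5,0) (5,0) (-1,-4) (-1,-4)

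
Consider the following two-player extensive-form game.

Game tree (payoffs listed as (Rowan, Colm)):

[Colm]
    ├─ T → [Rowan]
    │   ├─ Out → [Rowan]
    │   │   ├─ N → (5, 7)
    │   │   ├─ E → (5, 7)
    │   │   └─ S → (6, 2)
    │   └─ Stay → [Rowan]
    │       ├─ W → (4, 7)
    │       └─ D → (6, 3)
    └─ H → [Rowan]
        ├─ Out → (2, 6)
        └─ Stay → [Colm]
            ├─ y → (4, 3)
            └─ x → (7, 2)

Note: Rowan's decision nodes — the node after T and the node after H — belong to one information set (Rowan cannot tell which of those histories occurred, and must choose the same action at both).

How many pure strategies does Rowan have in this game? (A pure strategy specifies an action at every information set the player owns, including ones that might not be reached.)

Rowan owns the information set {T, H} with actions {Out, Stay} — two choices.
Rowan owns the node after T-Out with actions {N, E, S} — three choices.
Rowan owns the node after T-Stay with actions {W, D} — two choices.
A pure strategy fixes one action at each information set independently, so the count is the product 2 × 3 × 2 = 12.
(For reference, Colm has 4 pure strategies, giving a 12×4 normal-form matrix.)

12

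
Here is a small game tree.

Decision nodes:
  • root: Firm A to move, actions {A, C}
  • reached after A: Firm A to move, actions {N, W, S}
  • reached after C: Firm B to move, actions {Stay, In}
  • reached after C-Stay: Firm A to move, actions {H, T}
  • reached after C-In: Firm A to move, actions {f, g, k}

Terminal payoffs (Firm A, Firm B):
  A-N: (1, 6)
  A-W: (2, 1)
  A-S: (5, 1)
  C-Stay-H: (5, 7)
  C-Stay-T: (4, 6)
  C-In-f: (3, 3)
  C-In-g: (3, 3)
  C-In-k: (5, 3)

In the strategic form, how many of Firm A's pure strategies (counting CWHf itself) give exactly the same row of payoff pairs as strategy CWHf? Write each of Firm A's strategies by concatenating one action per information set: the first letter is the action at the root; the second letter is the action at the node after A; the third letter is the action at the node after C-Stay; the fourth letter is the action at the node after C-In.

Row for CWHf (columns Stay, In): (5,7) (3,3).
Under CWHf, Firm A's choice at the node after A can never be reached regardless of what Firm B does, so varying those choices leaves every outcome unchanged.
Holding the reachable choices fixed and varying the unreachable one freely already gives 3 equivalent strategies.
Checking the remaining rows, CNHg, CWHg, CSHg also happen to give the same payoffs in every column, bringing the total to 6: CNHf, CNHg, CWHf, CWHg, CSHf, CSHg.

6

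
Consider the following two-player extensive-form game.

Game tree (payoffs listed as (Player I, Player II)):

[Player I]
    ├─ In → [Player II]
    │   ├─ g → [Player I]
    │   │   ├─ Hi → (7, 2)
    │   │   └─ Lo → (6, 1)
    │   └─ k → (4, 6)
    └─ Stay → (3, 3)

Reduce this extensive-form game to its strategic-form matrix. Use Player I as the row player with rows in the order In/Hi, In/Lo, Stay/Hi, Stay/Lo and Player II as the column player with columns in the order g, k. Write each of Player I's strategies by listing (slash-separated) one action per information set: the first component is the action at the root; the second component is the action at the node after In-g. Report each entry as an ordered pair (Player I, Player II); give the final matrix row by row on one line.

Row In/Hi: g→(7,2), k→(4,6)
Row In/Lo: g→(6,1), k→(4,6)
Row Stay/Hi: g→(3,3), k→(3,3)
Row Stay/Lo: g→(3,3), k→(3,3)

In/Hi: (7,2) (4,6) | In/Lo: (6,1) (4,6) | Stay/Hi: (3,3) (3,3) | Stay/Lo: (3,3) (3,3)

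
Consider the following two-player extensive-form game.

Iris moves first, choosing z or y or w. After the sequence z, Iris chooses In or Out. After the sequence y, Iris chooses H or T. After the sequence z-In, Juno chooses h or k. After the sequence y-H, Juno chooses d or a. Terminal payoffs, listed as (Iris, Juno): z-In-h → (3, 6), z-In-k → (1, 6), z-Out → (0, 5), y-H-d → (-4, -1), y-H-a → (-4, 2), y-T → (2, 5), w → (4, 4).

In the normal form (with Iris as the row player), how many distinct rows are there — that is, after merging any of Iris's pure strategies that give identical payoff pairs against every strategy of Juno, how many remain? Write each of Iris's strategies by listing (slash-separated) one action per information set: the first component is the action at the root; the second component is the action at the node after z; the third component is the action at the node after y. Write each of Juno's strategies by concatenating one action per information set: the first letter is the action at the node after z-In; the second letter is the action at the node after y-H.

Iris has 12 pure strategies: z/In/H, z/In/T, z/Out/H, z/Out/T, y/In/H, y/In/T, y/Out/H, y/Out/T, w/In/H, w/In/T, w/Out/H, w/Out/T. Columns: hd, ha, kd, ka.
{z/In/H, z/In/T} → row (3,6) (3,6) (1,6) (1,6)
{z/Out/H, z/Out/T} → row (0,5) (0,5) (0,5) (0,5)
{y/In/H, y/Out/H} → row (-4,-1) (-4,2) (-4,-1) (-4,2)
{y/In/T, y/Out/T} → row (2,5) (2,5) (2,5) (2,5)
{w/In/H, w/In/T, w/Out/H, w/Out/T} → row (4,4) (4,4) (4,4) (4,4)
That's 5 distinct rows out of 12 strategies.

5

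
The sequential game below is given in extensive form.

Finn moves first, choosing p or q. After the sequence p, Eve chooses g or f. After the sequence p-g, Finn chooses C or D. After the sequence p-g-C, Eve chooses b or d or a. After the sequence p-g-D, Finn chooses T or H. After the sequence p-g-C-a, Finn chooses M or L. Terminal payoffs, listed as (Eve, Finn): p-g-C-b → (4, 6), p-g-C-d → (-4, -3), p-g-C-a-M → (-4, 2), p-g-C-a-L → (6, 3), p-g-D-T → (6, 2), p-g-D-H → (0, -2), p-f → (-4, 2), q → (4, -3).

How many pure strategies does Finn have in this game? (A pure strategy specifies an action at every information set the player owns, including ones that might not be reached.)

Finn owns the root with actions {p, q} — two choices.
Finn owns the node after p-g with actions {C, D} — two choices.
Finn owns the node after p-g-D with actions {T, H} — two choices.
Finn owns the node after p-g-C-a with actions {M, L} — two choices.
A pure strategy fixes one action at each information set independently, so the count is the product 2 × 2 × 2 × 2 = 16.

16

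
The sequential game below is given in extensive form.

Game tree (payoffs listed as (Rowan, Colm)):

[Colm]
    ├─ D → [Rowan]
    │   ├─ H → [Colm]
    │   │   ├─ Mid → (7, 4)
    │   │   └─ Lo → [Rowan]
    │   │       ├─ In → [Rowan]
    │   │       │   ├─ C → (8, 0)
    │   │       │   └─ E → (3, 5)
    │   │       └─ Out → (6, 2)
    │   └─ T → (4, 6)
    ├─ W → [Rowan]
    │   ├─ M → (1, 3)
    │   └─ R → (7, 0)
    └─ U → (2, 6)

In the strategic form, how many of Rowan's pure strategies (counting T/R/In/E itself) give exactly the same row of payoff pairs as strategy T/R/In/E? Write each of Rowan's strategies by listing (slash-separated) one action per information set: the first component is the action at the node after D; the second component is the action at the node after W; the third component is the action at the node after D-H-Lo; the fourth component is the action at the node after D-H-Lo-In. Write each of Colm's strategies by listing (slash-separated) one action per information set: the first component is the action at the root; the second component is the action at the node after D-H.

4

Row for T/R/In/E (columns D/Mid, D/Lo, W/Mid, W/Lo, U/Mid, U/Lo): (4,6) (4,6) (7,0) (7,0) (2,6) (2,6).
Under T/R/In/E, Rowan's choice at the node after D-H-Lo and at the node after D-H-Lo-In can never be reached regardless of what Colm does, so varying those choices leaves every outcome unchanged.
Holding the reachable choices fixed and varying the unreachable ones freely already gives 2 × 2 = 4 equivalent strategies.
No other strategy reproduces this row, so those 4 are the full class: T/R/In/C, T/R/In/E, T/R/Out/C, T/R/Out/E.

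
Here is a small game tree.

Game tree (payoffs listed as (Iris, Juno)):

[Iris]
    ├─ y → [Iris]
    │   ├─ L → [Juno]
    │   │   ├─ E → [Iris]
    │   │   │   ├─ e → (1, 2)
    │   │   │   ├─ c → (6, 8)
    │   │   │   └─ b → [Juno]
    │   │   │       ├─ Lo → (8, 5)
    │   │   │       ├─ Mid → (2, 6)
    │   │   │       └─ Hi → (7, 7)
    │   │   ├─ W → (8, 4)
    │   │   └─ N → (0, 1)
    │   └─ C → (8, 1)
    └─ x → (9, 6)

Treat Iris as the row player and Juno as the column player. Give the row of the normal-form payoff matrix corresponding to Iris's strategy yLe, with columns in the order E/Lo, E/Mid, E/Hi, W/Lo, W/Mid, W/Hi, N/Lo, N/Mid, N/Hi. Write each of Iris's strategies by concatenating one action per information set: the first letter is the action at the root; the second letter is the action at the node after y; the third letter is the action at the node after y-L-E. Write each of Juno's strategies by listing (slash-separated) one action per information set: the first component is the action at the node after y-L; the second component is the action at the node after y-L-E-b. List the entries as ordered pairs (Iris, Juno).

vs E/Lo: Iris plays y → Iris plays L at [y] → Juno plays E at [y-L] → Iris plays e at [y-L-E] → (1, 2)
vs E/Mid: Iris plays y → Iris plays L at [y] → Juno plays E at [y-L] → Iris plays e at [y-L-E] → (1, 2)
vs E/Hi: Iris plays y → Iris plays L at [y] → Juno plays E at [y-L] → Iris plays e at [y-L-E] → (1, 2)
vs W/Lo: Iris plays y → Iris plays L at [y] → Juno plays W at [y-L] → (8, 4)
vs W/Mid: Iris plays y → Iris plays L at [y] → Juno plays W at [y-L] → (8, 4)
vs W/Hi: Iris plays y → Iris plays L at [y] → Juno plays W at [y-L] → (8, 4)
vs N/Lo: Iris plays y → Iris plays L at [y] → Juno plays N at [y-L] → (0, 1)
vs N/Mid: Iris plays y → Iris plays L at [y] → Juno plays N at [y-L] → (0, 1)
vs N/Hi: Iris plays y → Iris plays L at [y] → Juno plays N at [y-L] → (0, 1)

(1,2) (1,2) (1,2) (8,4) (8,4) (8,4) (0,1) (0,1) (0,1)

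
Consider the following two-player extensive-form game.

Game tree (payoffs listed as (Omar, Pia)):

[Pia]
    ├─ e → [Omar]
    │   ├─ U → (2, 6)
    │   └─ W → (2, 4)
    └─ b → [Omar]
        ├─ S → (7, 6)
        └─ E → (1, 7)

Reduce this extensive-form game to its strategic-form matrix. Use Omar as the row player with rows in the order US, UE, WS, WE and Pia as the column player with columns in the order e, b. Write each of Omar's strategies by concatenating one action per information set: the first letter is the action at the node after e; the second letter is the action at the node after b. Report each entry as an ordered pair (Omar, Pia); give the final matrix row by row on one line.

US: (2,6) (7,6) | UE: (2,6) (1,7) | WS: (2,4) (7,6) | WE: (2,4) (1,7)

            e        b
  US    (2,6)    (7,6)
  UE    (2,6)    (1,7)
  WS    (2,4)    (7,6)
  WE    (2,4)    (1,7)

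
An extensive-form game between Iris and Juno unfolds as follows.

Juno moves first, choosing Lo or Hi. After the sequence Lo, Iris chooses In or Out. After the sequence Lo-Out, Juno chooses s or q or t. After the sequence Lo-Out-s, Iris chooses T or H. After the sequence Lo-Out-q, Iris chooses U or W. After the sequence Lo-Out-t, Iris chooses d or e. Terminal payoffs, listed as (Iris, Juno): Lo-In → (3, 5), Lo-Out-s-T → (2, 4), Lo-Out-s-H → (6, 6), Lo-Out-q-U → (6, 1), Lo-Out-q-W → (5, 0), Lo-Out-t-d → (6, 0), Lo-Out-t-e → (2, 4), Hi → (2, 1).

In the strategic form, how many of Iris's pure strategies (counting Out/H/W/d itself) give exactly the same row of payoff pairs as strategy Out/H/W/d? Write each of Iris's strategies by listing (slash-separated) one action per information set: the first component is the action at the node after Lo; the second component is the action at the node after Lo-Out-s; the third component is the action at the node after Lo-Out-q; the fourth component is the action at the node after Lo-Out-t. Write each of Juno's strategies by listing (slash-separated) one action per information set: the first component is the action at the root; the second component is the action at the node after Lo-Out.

Row for Out/H/W/d (columns Lo/s, Lo/q, Lo/t, Hi/s, Hi/q, Hi/t): (6,6) (5,0) (6,0) (2,1) (2,1) (2,1).
Every one of Iris's information sets is on the play path for some reply by Juno when Iris follows Out/H/W/d.
Changing the action at any of them therefore changes at least one column, so only Out/H/W/d itself gives this row.

1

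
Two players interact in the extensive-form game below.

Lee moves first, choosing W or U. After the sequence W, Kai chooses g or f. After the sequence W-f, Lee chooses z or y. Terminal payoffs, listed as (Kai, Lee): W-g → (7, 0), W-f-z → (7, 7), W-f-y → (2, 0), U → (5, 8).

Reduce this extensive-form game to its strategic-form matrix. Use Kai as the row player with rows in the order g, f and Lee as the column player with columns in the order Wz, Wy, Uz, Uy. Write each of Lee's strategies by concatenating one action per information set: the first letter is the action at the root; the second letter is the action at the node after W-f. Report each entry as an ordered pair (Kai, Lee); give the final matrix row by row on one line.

g: (7,0) (7,0) (5,8) (5,8) | f: (7,7) (2,0) (5,8) (5,8)

           Wz       Wy       Uz       Uy
   g    (7,0)    (7,0)    (5,8)    (5,8)
   f    (7,7)    (2,0)    (5,8)    (5,8)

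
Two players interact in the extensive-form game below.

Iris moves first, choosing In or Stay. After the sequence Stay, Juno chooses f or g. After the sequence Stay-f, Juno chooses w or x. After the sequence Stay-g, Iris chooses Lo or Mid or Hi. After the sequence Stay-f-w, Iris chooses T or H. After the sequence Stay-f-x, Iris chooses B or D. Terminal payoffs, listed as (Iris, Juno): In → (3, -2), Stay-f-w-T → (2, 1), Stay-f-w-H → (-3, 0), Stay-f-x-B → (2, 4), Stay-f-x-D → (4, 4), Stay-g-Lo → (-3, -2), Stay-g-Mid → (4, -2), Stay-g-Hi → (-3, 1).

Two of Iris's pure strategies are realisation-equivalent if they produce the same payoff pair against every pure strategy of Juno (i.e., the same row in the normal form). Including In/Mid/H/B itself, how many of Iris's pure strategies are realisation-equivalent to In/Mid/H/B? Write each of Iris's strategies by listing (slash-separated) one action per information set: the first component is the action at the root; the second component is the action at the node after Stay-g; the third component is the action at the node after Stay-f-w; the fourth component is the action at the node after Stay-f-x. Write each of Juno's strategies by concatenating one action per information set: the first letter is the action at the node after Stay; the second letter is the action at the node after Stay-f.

12

Row for In/Mid/H/B (columns fw, fx, gw, gx): (3,-2) (3,-2) (3,-2) (3,-2).
Under In/Mid/H/B, Iris's choice at the node after Stay-g and at the node after Stay-f-w and at the node after Stay-f-x can never be reached regardless of what Juno does, so varying those choices leaves every outcome unchanged.
Holding the reachable choices fixed and varying the unreachable ones freely already gives 3 × 2 × 2 = 12 equivalent strategies.
No other strategy reproduces this row, so those 12 are the full class: In/Lo/T/B, In/Lo/T/D, In/Lo/H/B, In/Lo/H/D, In/Mid/T/B, In/Mid/T/D, In/Mid/H/B, In/Mid/H/D, In/Hi/T/B, In/Hi/T/D, In/Hi/H/B, In/Hi/H/D.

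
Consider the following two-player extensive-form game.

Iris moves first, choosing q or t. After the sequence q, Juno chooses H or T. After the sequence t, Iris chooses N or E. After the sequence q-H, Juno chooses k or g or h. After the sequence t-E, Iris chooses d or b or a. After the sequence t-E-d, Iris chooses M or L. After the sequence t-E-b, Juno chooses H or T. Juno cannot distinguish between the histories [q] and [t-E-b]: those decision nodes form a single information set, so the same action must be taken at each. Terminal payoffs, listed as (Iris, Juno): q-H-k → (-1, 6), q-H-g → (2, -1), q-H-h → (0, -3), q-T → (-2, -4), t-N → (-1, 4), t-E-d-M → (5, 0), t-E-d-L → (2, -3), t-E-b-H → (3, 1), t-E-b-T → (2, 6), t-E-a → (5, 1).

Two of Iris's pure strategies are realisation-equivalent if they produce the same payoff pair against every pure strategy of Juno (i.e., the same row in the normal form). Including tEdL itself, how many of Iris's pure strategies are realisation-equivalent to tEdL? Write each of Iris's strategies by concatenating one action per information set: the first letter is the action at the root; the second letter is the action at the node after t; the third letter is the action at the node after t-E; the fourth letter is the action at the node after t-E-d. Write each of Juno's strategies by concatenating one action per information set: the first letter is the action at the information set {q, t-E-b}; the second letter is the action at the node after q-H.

1

Row for tEdL (columns Hk, Hg, Hh, Tk, Tg, Th): (2,-3) (2,-3) (2,-3) (2,-3) (2,-3) (2,-3).
Every one of Iris's information sets is on the play path for some reply by Juno when Iris follows tEdL.
Changing the action at any of them therefore changes at least one column, so only tEdL itself gives this row.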